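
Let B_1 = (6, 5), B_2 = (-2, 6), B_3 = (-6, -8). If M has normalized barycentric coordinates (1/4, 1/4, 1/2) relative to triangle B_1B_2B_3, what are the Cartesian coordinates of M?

(-2, -5/4)

M = (1/4)·B_1 + (1/4)·B_2 + (1/2)·B_3.
x-coordinate: (1/4)·6 + (1/4)·(-2) + (1/2)·(-6) = -2.
y-coordinate: (1/4)·5 + (1/4)·6 + (1/2)·(-8) = -5/4.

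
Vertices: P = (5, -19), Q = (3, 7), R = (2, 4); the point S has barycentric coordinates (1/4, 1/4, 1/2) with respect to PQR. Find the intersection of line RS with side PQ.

Line RS meets PQ where the R-coordinate vanishes; zeroing S's R-weight and renormalizing leaves P, Q-weights 1/4 : 1/4 → (1/2, 1/2).
So T = (1/2)·P + (1/2)·Q = (4, -6).

(4, -6)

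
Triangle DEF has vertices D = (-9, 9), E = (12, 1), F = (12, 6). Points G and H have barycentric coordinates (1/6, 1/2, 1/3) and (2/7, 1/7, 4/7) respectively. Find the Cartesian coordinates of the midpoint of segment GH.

(29/4, 71/14)

Barycentric coordinates of the midpoint are the average: (19/84, 9/28, 19/42).
Converting: (19/84)·D + (9/28)·E + (19/42)·F = (29/4, 71/14).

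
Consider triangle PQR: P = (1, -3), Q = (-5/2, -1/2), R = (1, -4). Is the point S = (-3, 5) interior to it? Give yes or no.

Barycentric coordinates of S: (5, 8/7, -36/7).
The three coordinates are positive, positive, negative; a point is interior exactly when all three are positive.

no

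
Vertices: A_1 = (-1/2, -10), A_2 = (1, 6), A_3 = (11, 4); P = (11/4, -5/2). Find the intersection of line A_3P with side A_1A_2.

(0, -14/3)

Barycentric coordinates of P with respect to A_1A_2A_3: (1/2, 1/4, 1/4).
On side A_1A_2 the A_3-coordinate is zero; dropping P's A_3-weight 1/4 and renormalizing the remaining 1/2 : 1/4 gives weights 2/3, 1/3 on A_1, A_2.
Q = (2/3)·(-1/2, -10) + (1/3)·(1, 6) = (0, -14/3).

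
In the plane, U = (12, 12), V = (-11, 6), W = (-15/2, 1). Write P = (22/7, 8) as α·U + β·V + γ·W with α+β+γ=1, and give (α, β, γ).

Signed area of the reference triangle: [UVW] = ½·(12·(6−1) + (-11)·(1−12) + (-15/2)·(12−6)) = ½·(60 + 121 − 45) = 68.
[PVW] = ½·((22/7)·(6−1) + (-11)·(1−8) + (-15/2)·(8−6)) = ½·(110/7 + 77 − 15) = 272/7, so the U-coordinate is (272/7)/68 = 4/7.
[UPW] = ½·(12·(8−1) + (22/7)·(1−12) + (-15/2)·(12−8)) = ½·(84 − 242/7 − 30) = 68/7, so the V-coordinate is 1/7.
[UVP] = ½·(12·(6−8) + (-11)·(8−12) + (22/7)·(12−6)) = ½·(-24 + 44 + 132/7) = 136/7, so the W-coordinate is 2/7.
Check: 4/7 + 1/7 + 2/7 = 1.

(4/7, 1/7, 2/7)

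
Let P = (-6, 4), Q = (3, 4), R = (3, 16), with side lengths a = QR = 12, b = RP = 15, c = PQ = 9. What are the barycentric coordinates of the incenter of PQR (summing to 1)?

(1/3, 5/12, 1/4)

The incenter has barycentric coordinates proportional to the opposite side lengths: (12 : 15 : 9).
Normalizing by 12+15+9 = 36 gives (1/3, 5/12, 1/4).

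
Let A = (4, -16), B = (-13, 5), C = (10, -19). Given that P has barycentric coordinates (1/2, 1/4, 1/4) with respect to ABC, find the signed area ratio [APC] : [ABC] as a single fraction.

1/4

The signed ratio [APC]/[ABC] equals the barycentric coordinate of P at vertex B, which is 1/4.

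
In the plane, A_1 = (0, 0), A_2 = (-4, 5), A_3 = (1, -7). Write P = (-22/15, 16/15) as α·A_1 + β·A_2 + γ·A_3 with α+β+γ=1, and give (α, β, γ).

Signed area of the reference triangle: [A_1A_2A_3] = ½·(0·(5−(-7)) + (-4)·(-7−0) + 1·(0−5)) = ½·(0 + 28 − 5) = 23/2.
[PA_2A_3] = ½·((-22/15)·(5−(-7)) + (-4)·(-7−(16/15)) + 1·(16/15−5)) = ½·(-88/5 + 484/15 − 59/15) = 161/30, so the A_1-coordinate is (161/30)/(23/2) = 7/15.
[A_1PA_3] = ½·(0·(16/15−(-7)) + (-22/15)·(-7−0) + 1·(0−(16/15))) = ½·(0 + 154/15 − 16/15) = 23/5, so the A_2-coordinate is 2/5.
[A_1A_2P] = ½·(0·(5−(16/15)) + (-4)·(16/15−0) + (-22/15)·(0−5)) = ½·(0 − 64/15 + 22/3) = 23/15, so the A_3-coordinate is 2/15.
Check: 7/15 + 2/5 + 2/15 = 1.

(7/15, 2/5, 2/15)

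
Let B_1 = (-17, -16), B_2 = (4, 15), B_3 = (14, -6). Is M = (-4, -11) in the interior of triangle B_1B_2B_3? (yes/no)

yes

Barycentric coordinates of M: (428/751, 25/751, 298/751).
The three coordinates are positive, positive, positive; a point is interior exactly when all three are positive.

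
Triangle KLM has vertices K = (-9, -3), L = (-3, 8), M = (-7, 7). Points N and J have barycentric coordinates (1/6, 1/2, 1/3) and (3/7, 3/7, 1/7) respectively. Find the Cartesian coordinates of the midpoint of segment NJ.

Barycentric coordinates of the midpoint are the average: (25/84, 13/28, 5/21).
Converting: (25/84)·K + (13/28)·L + (5/21)·M = (-241/42, 377/84).

(-241/42, 377/84)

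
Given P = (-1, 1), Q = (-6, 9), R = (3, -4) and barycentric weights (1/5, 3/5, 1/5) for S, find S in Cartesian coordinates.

S = (1/5)·P + (3/5)·Q + (1/5)·R.
x-coordinate: (1/5)·(-1) + (3/5)·(-6) + (1/5)·3 = -16/5.
y-coordinate: (1/5)·1 + (3/5)·9 + (1/5)·(-4) = 24/5.

(-16/5, 24/5)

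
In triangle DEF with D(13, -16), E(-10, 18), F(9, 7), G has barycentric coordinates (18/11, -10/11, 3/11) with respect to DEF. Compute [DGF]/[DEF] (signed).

The signed ratio [DGF]/[DEF] equals the barycentric coordinate of G at vertex E, which is -10/11.

-10/11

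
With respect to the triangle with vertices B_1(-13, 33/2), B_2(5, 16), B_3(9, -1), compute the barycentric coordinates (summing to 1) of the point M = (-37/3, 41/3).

(1, -1/6, 1/6)

Signed area of the reference triangle: [B_1B_2B_3] = ½·((-13)·(16−(-1)) + 5·(-1−(33/2)) + 9·(33/2−16)) = ½·(-221 − 175/2 + 9/2) = -152.
[MB_2B_3] = ½·((-37/3)·(16−(-1)) + 5·(-1−(41/3)) + 9·(41/3−16)) = ½·(-629/3 − 220/3 − 21) = -152, so the B_1-coordinate is (-152)/(-152) = 1.
[B_1MB_3] = ½·((-13)·(41/3−(-1)) + (-37/3)·(-1−(33/2)) + 9·(33/2−(41/3))) = ½·(-572/3 + 1295/6 + 51/2) = 76/3, so the B_2-coordinate is -1/6.
[B_1B_2M] = ½·((-13)·(16−(41/3)) + 5·(41/3−(33/2)) + (-37/3)·(33/2−16)) = ½·(-91/3 − 85/6 − 37/6) = -76/3, so the B_3-coordinate is 1/6.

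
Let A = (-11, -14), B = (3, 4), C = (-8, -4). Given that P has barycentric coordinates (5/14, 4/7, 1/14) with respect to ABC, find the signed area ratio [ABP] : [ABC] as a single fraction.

The signed ratio [ABP]/[ABC] equals the barycentric coordinate of P at vertex C, which is 1/14.

1/14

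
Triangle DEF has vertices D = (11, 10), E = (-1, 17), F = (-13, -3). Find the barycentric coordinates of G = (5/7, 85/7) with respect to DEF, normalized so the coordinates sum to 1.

(2/7, 4/7, 1/7)

Signed area of the reference triangle: [DEF] = ½·(11·(17−(-3)) + (-1)·(-3−10) + (-13)·(10−17)) = ½·(220 + 13 + 91) = 162.
[GEF] = ½·((5/7)·(17−(-3)) + (-1)·(-3−(85/7)) + (-13)·(85/7−17)) = ½·(100/7 + 106/7 + 442/7) = 324/7, so the D-coordinate is (324/7)/162 = 2/7.
[DGF] = ½·(11·(85/7−(-3)) + (5/7)·(-3−10) + (-13)·(10−(85/7))) = ½·(1166/7 − 65/7 + 195/7) = 648/7, so the E-coordinate is 4/7.
[DEG] = ½·(11·(17−(85/7)) + (-1)·(85/7−10) + (5/7)·(10−17)) = ½·(374/7 − 15/7 − 5) = 162/7, so the F-coordinate is 1/7.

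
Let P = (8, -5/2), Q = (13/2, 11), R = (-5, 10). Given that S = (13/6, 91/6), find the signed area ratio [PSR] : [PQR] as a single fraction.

[PQR] = ½·(8·(11−10) + (13/2)·(10−(-5/2)) + (-5)·(-5/2−11)) = ½·(8 + 325/4 + 135/2) = 627/8.
[PSR] = ½·(8·(91/6−10) + (13/6)·(10−(-5/2)) + (-5)·(-5/2−(91/6))) = ½·(124/3 + 325/12 + 265/3) = 627/8, so the ratio is (627/8)/(627/8) = 1.

1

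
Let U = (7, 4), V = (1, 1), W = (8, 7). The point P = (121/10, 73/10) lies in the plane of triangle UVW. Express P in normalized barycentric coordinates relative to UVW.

Signed area of the reference triangle: [UVW] = ½·(7·(1−7) + 1·(7−4) + 8·(4−1)) = ½·(-42 + 3 + 24) = -15/2.
[PVW] = ½·((121/10)·(1−7) + 1·(7−(73/10)) + 8·(73/10−1)) = ½·(-363/5 − 3/10 + 252/5) = -45/4, so the U-coordinate is (-45/4)/(-15/2) = 3/2.
[UPW] = ½·(7·(73/10−7) + (121/10)·(7−4) + 8·(4−(73/10))) = ½·(21/10 + 363/10 − 132/5) = 6, so the V-coordinate is -4/5.
[UVP] = ½·(7·(1−(73/10)) + 1·(73/10−4) + (121/10)·(4−1)) = ½·(-441/10 + 33/10 + 363/10) = -9/4, so the W-coordinate is 3/10.

(3/2, -4/5, 3/10)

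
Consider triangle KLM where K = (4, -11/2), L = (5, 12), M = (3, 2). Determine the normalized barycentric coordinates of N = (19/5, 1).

(2/5, 1/5, 2/5)

Signed area of the reference triangle: [KLM] = ½·(4·(12−2) + 5·(2−(-11/2)) + 3·(-11/2−12)) = ½·(40 + 75/2 − 105/2) = 25/2.
[NLM] = ½·((19/5)·(12−2) + 5·(2−1) + 3·(1−12)) = ½·(38 + 5 − 33) = 5, so the K-coordinate is 5/(25/2) = 2/5.
[KNM] = ½·(4·(1−2) + (19/5)·(2−(-11/2)) + 3·(-11/2−1)) = ½·(-4 + 57/2 − 39/2) = 5/2, so the L-coordinate is 1/5.
[KLN] = ½·(4·(12−1) + 5·(1−(-11/2)) + (19/5)·(-11/2−12)) = ½·(44 + 65/2 − 133/2) = 5, so the M-coordinate is 2/5.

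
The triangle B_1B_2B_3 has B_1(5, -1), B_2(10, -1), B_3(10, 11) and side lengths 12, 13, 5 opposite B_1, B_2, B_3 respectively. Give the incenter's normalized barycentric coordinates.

(2/5, 13/30, 1/6)

The incenter has barycentric coordinates proportional to the opposite side lengths: (12 : 13 : 5).
Normalizing by 12+13+5 = 30 gives (2/5, 13/30, 1/6).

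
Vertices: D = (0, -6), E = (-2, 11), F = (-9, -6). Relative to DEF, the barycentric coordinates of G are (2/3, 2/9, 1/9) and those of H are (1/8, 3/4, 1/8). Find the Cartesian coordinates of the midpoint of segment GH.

(-293/144, 163/72)

Barycentric coordinates of the midpoint are the average: (19/48, 35/72, 17/144).
Converting: (19/48)·D + (35/72)·E + (17/144)·F = (-293/144, 163/72).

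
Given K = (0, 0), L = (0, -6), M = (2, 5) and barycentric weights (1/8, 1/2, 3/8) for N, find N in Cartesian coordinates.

(3/4, -9/8)

N = (1/8)·K + (1/2)·L + (3/8)·M.
x-coordinate: (1/8)·0 + (1/2)·0 + (3/8)·2 = 3/4.
y-coordinate: (1/8)·0 + (1/2)·(-6) + (3/8)·5 = -9/8.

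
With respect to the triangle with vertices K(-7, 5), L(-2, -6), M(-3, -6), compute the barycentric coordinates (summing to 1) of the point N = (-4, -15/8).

Signed area of the reference triangle: [KLM] = ½·((-7)·(-6−(-6)) + (-2)·(-6−5) + (-3)·(5−(-6))) = ½·(0 + 22 − 33) = -11/2.
[NLM] = ½·((-4)·(-6−(-6)) + (-2)·(-6−(-15/8)) + (-3)·(-15/8−(-6))) = ½·(0 + 33/4 − 99/8) = -33/16, so the K-coordinate is (-33/16)/(-11/2) = 3/8.
[KNM] = ½·((-7)·(-15/8−(-6)) + (-4)·(-6−5) + (-3)·(5−(-15/8))) = ½·(-231/8 + 44 − 165/8) = -11/4, so the L-coordinate is 1/2.
[KLN] = ½·((-7)·(-6−(-15/8)) + (-2)·(-15/8−5) + (-4)·(5−(-6))) = ½·(231/8 + 55/4 − 44) = -11/16, so the M-coordinate is 1/8.

(3/8, 1/2, 1/8)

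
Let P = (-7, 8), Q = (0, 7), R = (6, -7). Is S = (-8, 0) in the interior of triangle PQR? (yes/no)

Barycentric coordinates of S: (77/46, -119/92, 57/92).
The three coordinates are positive, negative, positive; a point is interior exactly when all three are positive.

no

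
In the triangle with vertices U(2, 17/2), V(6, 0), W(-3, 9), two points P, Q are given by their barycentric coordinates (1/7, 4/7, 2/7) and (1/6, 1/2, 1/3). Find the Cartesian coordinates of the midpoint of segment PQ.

(109/42, 689/168)

Barycentric coordinates of the midpoint are the average: (13/84, 15/28, 13/42).
Converting: (13/84)·U + (15/28)·V + (13/42)·W = (109/42, 689/168).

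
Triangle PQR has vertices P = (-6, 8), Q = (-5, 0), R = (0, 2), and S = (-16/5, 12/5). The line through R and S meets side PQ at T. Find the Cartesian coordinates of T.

Barycentric coordinates of S with respect to PQR: (1/5, 2/5, 2/5).
On side PQ the R-coordinate is zero; dropping S's R-weight 2/5 and renormalizing the remaining 1/5 : 2/5 gives weights 1/3, 2/3 on P, Q.
T = (1/3)·(-6, 8) + (2/3)·(-5, 0) = (-16/3, 8/3).

(-16/3, 8/3)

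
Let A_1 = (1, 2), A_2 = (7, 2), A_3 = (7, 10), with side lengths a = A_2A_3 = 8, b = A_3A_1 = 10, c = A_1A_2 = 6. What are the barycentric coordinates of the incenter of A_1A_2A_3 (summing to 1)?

The incenter has barycentric coordinates proportional to the opposite side lengths: (8 : 10 : 6).
Normalizing by 8+10+6 = 24 gives (1/3, 5/12, 1/4).

(1/3, 5/12, 1/4)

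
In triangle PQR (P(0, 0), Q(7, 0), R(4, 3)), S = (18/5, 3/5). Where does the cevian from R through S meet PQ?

(7/2, 0)

Barycentric coordinates of S with respect to PQR: (2/5, 2/5, 1/5).
On side PQ the R-coordinate is zero; dropping S's R-weight 1/5 and renormalizing the remaining 2/5 : 2/5 gives weights 1/2, 1/2 on P, Q.
T = (1/2)·(0, 0) + (1/2)·(7, 0) = (7/2, 0).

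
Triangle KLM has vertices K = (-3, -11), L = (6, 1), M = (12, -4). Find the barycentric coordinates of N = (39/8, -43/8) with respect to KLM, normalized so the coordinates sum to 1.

Signed area of the reference triangle: [KLM] = ½·((-3)·(1−(-4)) + 6·(-4−(-11)) + 12·(-11−1)) = ½·(-15 + 42 − 144) = -117/2.
[NLM] = ½·((39/8)·(1−(-4)) + 6·(-4−(-43/8)) + 12·(-43/8−1)) = ½·(195/8 + 33/4 − 153/2) = -351/16, so the K-coordinate is (-351/16)/(-117/2) = 3/8.
[KNM] = ½·((-3)·(-43/8−(-4)) + (39/8)·(-4−(-11)) + 12·(-11−(-43/8))) = ½·(33/8 + 273/8 − 135/2) = -117/8, so the L-coordinate is 1/4.
[KLN] = ½·((-3)·(1−(-43/8)) + 6·(-43/8−(-11)) + (39/8)·(-11−1)) = ½·(-153/8 + 135/4 − 117/2) = -351/16, so the M-coordinate is 3/8.

(3/8, 1/4, 3/8)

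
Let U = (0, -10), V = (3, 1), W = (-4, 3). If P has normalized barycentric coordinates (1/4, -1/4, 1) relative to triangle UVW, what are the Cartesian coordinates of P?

P = (1/4)·U + (-1/4)·V + 1·W.
x-coordinate: (1/4)·0 + (-1/4)·3 + 1·(-4) = -19/4.
y-coordinate: (1/4)·(-10) + (-1/4)·1 + 1·3 = 1/4.

(-19/4, 1/4)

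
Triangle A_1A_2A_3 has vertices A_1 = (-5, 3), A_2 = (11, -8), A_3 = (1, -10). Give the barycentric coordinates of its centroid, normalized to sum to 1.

(1/3, 1/3, 1/3)

The centroid is the average of the vertices, so each weight is 1/3.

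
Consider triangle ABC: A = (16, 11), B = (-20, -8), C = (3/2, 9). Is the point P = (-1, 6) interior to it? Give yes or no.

yes

Barycentric coordinates of P: (4/37, 7/37, 26/37).
The three coordinates are positive, positive, positive; a point is interior exactly when all three are positive.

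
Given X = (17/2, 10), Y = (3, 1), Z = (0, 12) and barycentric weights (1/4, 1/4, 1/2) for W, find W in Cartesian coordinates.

W = (1/4)·X + (1/4)·Y + (1/2)·Z.
x-coordinate: (1/4)·(17/2) + (1/4)·3 + (1/2)·0 = 23/8.
y-coordinate: (1/4)·10 + (1/4)·1 + (1/2)·12 = 35/4.

(23/8, 35/4)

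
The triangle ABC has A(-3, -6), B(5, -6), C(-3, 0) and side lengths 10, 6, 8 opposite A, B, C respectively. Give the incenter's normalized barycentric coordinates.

(5/12, 1/4, 1/3)

The incenter has barycentric coordinates proportional to the opposite side lengths: (10 : 6 : 8).
Normalizing by 10+6+8 = 24 gives (5/12, 1/4, 1/3).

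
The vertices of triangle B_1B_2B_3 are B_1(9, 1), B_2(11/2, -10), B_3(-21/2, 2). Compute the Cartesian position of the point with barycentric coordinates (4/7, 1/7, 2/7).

M = (4/7)·B_1 + (1/7)·B_2 + (2/7)·B_3.
x-coordinate: (4/7)·9 + (1/7)·(11/2) + (2/7)·(-21/2) = 41/14.
y-coordinate: (4/7)·1 + (1/7)·(-10) + (2/7)·2 = -2/7.

(41/14, -2/7)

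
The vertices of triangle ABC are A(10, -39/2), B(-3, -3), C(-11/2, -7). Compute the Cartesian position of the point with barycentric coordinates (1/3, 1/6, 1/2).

(1/12, -21/2)

P = (1/3)·A + (1/6)·B + (1/2)·C.
x-coordinate: (1/3)·10 + (1/6)·(-3) + (1/2)·(-11/2) = 1/12.
y-coordinate: (1/3)·(-39/2) + (1/6)·(-3) + (1/2)·(-7) = -21/2.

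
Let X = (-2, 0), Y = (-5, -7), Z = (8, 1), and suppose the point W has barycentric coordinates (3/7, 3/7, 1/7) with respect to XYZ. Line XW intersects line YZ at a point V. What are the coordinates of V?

Line XW meets YZ where the X-coordinate vanishes; zeroing W's X-weight and renormalizing leaves Y, Z-weights 3/7 : 1/7 → (3/4, 1/4).
So V = (3/4)·Y + (1/4)·Z = (-7/4, -5).

(-7/4, -5)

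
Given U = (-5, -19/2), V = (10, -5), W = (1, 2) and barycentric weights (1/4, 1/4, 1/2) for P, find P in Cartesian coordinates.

(7/4, -21/8)

P = (1/4)·U + (1/4)·V + (1/2)·W.
x-coordinate: (1/4)·(-5) + (1/4)·10 + (1/2)·1 = 7/4.
y-coordinate: (1/4)·(-19/2) + (1/4)·(-5) + (1/2)·2 = -21/8.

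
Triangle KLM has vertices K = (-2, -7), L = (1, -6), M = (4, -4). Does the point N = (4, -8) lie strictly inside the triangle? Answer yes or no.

no

Barycentric coordinates of N: (-4, 8, -3).
The three coordinates are negative, positive, negative; a point is interior exactly when all three are positive.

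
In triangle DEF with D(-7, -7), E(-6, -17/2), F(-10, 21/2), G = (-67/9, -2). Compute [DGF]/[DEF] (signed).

[DEF] = ½·((-7)·(-17/2−(21/2)) + (-6)·(21/2−(-7)) + (-10)·(-7−(-17/2))) = ½·(133 − 105 − 15) = 13/2.
[DGF] = ½·((-7)·(-2−(21/2)) + (-67/9)·(21/2−(-7)) + (-10)·(-7−(-2))) = ½·(175/2 − 2345/18 + 50) = 65/18, so the ratio is (65/18)/(13/2) = 5/9.

5/9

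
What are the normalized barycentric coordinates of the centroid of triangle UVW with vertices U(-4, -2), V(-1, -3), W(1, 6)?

(1/3, 1/3, 1/3)

The centroid is the average of the vertices, so each weight is 1/3.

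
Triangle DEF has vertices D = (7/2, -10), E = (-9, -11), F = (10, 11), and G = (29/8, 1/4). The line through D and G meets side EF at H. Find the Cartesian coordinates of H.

(11/3, 11/3)

Barycentric coordinates of G with respect to DEF: (1/4, 1/4, 1/2).
On side EF the D-coordinate is zero; dropping G's D-weight 1/4 and renormalizing the remaining 1/4 : 1/2 gives weights 1/3, 2/3 on E, F.
H = (1/3)·(-9, -11) + (2/3)·(10, 11) = (11/3, 11/3).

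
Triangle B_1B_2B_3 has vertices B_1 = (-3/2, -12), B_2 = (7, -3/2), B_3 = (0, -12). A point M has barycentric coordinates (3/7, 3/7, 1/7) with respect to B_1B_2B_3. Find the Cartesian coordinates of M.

(33/14, -15/2)

M = (3/7)·B_1 + (3/7)·B_2 + (1/7)·B_3.
x-coordinate: (3/7)·(-3/2) + (3/7)·7 + (1/7)·0 = 33/14.
y-coordinate: (3/7)·(-12) + (3/7)·(-3/2) + (1/7)·(-12) = -15/2.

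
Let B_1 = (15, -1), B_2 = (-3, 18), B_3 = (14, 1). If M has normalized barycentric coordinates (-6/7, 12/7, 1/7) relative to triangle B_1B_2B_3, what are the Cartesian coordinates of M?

(-16, 223/7)

M = (-6/7)·B_1 + (12/7)·B_2 + (1/7)·B_3.
x-coordinate: (-6/7)·15 + (12/7)·(-3) + (1/7)·14 = -16.
y-coordinate: (-6/7)·(-1) + (12/7)·18 + (1/7)·1 = 223/7.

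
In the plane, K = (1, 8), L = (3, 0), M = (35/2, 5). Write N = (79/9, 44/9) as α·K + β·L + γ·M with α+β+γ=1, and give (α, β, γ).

(1/3, 2/9, 4/9)

Signed area of the reference triangle: [KLM] = ½·(1·(0−5) + 3·(5−8) + (35/2)·(8−0)) = ½·(-5 − 9 + 140) = 63.
[NLM] = ½·((79/9)·(0−5) + 3·(5−(44/9)) + (35/2)·(44/9−0)) = ½·(-395/9 + 1/3 + 770/9) = 21, so the K-coordinate is 21/63 = 1/3.
[KNM] = ½·(1·(44/9−5) + (79/9)·(5−8) + (35/2)·(8−(44/9))) = ½·(-1/9 − 79/3 + 490/9) = 14, so the L-coordinate is 2/9.
[KLN] = ½·(1·(0−(44/9)) + 3·(44/9−8) + (79/9)·(8−0)) = ½·(-44/9 − 28/3 + 632/9) = 28, so the M-coordinate is 4/9.
Check: 1/3 + 2/9 + 4/9 = 1.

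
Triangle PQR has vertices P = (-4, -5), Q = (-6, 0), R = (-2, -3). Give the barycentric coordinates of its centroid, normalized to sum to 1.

(1/3, 1/3, 1/3)

The centroid is the average of the vertices, so each weight is 1/3.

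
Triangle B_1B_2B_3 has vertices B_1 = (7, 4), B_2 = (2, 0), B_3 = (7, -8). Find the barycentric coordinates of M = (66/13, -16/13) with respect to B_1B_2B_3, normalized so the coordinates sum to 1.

Signed area of the reference triangle: [B_1B_2B_3] = ½·(7·(0−(-8)) + 2·(-8−4) + 7·(4−0)) = ½·(56 − 24 + 28) = 30.
[MB_2B_3] = ½·((66/13)·(0−(-8)) + 2·(-8−(-16/13)) + 7·(-16/13−0)) = ½·(528/13 − 176/13 − 112/13) = 120/13, so the B_1-coordinate is (120/13)/30 = 4/13.
[B_1MB_3] = ½·(7·(-16/13−(-8)) + (66/13)·(-8−4) + 7·(4−(-16/13))) = ½·(616/13 − 792/13 + 476/13) = 150/13, so the B_2-coordinate is 5/13.
[B_1B_2M] = ½·(7·(0−(-16/13)) + 2·(-16/13−4) + (66/13)·(4−0)) = ½·(112/13 − 136/13 + 264/13) = 120/13, so the B_3-coordinate is 4/13.

(4/13, 5/13, 4/13)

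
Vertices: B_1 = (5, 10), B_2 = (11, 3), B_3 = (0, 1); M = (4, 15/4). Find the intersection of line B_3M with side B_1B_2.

(8, 13/2)

Barycentric coordinates of M with respect to B_1B_2B_3: (1/4, 1/4, 1/2).
On side B_1B_2 the B_3-coordinate is zero; dropping M's B_3-weight 1/2 and renormalizing the remaining 1/4 : 1/4 gives weights 1/2, 1/2 on B_1, B_2.
N = (1/2)·(5, 10) + (1/2)·(11, 3) = (8, 13/2).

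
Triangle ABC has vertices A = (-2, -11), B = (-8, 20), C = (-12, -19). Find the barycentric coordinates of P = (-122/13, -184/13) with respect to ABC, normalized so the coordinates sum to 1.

Signed area of the reference triangle: [ABC] = ½·((-2)·(20−(-19)) + (-8)·(-19−(-11)) + (-12)·(-11−20)) = ½·(-78 + 64 + 372) = 179.
[PBC] = ½·((-122/13)·(20−(-19)) + (-8)·(-19−(-184/13)) + (-12)·(-184/13−20)) = ½·(-366 + 504/13 + 5328/13) = 537/13, so the A-coordinate is (537/13)/179 = 3/13.
[APC] = ½·((-2)·(-184/13−(-19)) + (-122/13)·(-19−(-11)) + (-12)·(-11−(-184/13))) = ½·(-126/13 + 976/13 − 492/13) = 179/13, so the B-coordinate is 1/13.
[ABP] = ½·((-2)·(20−(-184/13)) + (-8)·(-184/13−(-11)) + (-122/13)·(-11−20)) = ½·(-888/13 + 328/13 + 3782/13) = 1611/13, so the C-coordinate is 9/13.

(3/13, 1/13, 9/13)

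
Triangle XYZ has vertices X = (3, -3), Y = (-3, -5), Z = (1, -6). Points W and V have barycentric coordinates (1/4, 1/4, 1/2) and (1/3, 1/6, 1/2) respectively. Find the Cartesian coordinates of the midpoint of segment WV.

Barycentric coordinates of the midpoint are the average: (7/24, 5/24, 1/2).
Converting: (7/24)·X + (5/24)·Y + (1/2)·Z = (3/4, -59/12).

(3/4, -59/12)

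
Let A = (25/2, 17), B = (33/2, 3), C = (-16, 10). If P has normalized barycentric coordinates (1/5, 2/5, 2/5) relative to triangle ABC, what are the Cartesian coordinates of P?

(27/10, 43/5)

P = (1/5)·A + (2/5)·B + (2/5)·C.
x-coordinate: (1/5)·(25/2) + (2/5)·(33/2) + (2/5)·(-16) = 27/10.
y-coordinate: (1/5)·17 + (2/5)·3 + (2/5)·10 = 43/5.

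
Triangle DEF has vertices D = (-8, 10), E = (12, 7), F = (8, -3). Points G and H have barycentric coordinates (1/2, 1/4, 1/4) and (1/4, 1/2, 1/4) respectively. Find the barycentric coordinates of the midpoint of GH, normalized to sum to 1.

Since both coordinate triples sum to 1, the midpoint's barycentrics are the componentwise average.
(1/2+1/4)/2 = 3/8; similarly 3/8 and 1/4.

(3/8, 3/8, 1/4)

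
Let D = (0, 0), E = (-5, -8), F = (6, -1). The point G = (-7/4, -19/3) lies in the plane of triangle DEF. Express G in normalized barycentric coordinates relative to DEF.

Signed area of the reference triangle: [DEF] = ½·(0·(-8−(-1)) + (-5)·(-1−0) + 6·(0−(-8))) = ½·(0 + 5 + 48) = 53/2.
[GEF] = ½·((-7/4)·(-8−(-1)) + (-5)·(-1−(-19/3)) + 6·(-19/3−(-8))) = ½·(49/4 − 80/3 + 10) = -53/24, so the D-coordinate is (-53/24)/(53/2) = -1/12.
[DGF] = ½·(0·(-19/3−(-1)) + (-7/4)·(-1−0) + 6·(0−(-19/3))) = ½·(0 + 7/4 + 38) = 159/8, so the E-coordinate is 3/4.
[DEG] = ½·(0·(-8−(-19/3)) + (-5)·(-19/3−0) + (-7/4)·(0−(-8))) = ½·(0 + 95/3 − 14) = 53/6, so the F-coordinate is 1/3.
Check: -1/12 + 3/4 + 1/3 = 1.

(-1/12, 3/4, 1/3)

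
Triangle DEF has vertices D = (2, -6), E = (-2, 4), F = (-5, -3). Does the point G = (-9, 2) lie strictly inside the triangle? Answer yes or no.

no

Barycentric coordinates of G: (-43/58, 23/58, 39/29).
The three coordinates are negative, positive, positive; a point is interior exactly when all three are positive.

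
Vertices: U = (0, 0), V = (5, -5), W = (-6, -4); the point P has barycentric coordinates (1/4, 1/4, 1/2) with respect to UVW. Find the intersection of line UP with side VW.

(-7/3, -13/3)

Line UP meets VW where the U-coordinate vanishes; zeroing P's U-weight and renormalizing leaves V, W-weights 1/4 : 1/2 → (1/3, 2/3).
So Q = (1/3)·V + (2/3)·W = (-7/3, -13/3).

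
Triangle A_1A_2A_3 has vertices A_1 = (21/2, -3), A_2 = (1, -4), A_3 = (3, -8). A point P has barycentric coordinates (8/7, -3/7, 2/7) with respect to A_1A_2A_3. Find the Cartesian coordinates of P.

(87/7, -4)

P = (8/7)·A_1 + (-3/7)·A_2 + (2/7)·A_3.
x-coordinate: (8/7)·(21/2) + (-3/7)·1 + (2/7)·3 = 87/7.
y-coordinate: (8/7)·(-3) + (-3/7)·(-4) + (2/7)·(-8) = -4.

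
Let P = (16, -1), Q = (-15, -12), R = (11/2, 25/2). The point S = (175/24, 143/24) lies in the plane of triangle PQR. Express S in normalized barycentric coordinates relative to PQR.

(1/3, 1/12, 7/12)

Signed area of the reference triangle: [PQR] = ½·(16·(-12−(25/2)) + (-15)·(25/2−(-1)) + (11/2)·(-1−(-12))) = ½·(-392 − 405/2 + 121/2) = -267.
[SQR] = ½·((175/24)·(-12−(25/2)) + (-15)·(25/2−(143/24)) + (11/2)·(143/24−(-12))) = ½·(-8575/48 − 785/8 + 4741/48) = -89, so the P-coordinate is (-89)/(-267) = 1/3.
[PSR] = ½·(16·(143/24−(25/2)) + (175/24)·(25/2−(-1)) + (11/2)·(-1−(143/24))) = ½·(-314/3 + 1575/16 − 1837/48) = -89/4, so the Q-coordinate is 1/12.
[PQS] = ½·(16·(-12−(143/24)) + (-15)·(143/24−(-1)) + (175/24)·(-1−(-12))) = ½·(-862/3 − 835/8 + 1925/24) = -623/4, so the R-coordinate is 7/12.
Check: 1/3 + 1/12 + 7/12 = 1.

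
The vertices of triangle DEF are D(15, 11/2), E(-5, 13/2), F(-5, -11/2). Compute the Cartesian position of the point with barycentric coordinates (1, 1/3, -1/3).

(15, 19/2)

G = 1·D + (1/3)·E + (-1/3)·F.
x-coordinate: 1·15 + (1/3)·(-5) + (-1/3)·(-5) = 15.
y-coordinate: 1·(11/2) + (1/3)·(13/2) + (-1/3)·(-11/2) = 19/2.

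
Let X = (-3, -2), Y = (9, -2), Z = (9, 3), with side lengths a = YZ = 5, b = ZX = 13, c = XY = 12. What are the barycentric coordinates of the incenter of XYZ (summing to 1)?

The incenter has barycentric coordinates proportional to the opposite side lengths: (5 : 13 : 12).
Normalizing by 5+13+12 = 30 gives (1/6, 13/30, 2/5).

(1/6, 13/30, 2/5)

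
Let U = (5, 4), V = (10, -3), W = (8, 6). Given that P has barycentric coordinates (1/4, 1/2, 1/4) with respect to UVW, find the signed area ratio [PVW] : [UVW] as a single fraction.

The signed ratio [PVW]/[UVW] equals the barycentric coordinate of P at vertex U, which is 1/4.

1/4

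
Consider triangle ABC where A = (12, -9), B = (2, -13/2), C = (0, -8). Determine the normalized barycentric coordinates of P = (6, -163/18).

Signed area of the reference triangle: [ABC] = ½·(12·(-13/2−(-8)) + 2·(-8−(-9)) + 0·(-9−(-13/2))) = ½·(18 + 2 + 0) = 10.
[PBC] = ½·(6·(-13/2−(-8)) + 2·(-8−(-163/18)) + 0·(-163/18−(-13/2))) = ½·(9 + 19/9 + 0) = 50/9, so the A-coordinate is (50/9)/10 = 5/9.
[APC] = ½·(12·(-163/18−(-8)) + 6·(-8−(-9)) + 0·(-9−(-163/18))) = ½·(-38/3 + 6 + 0) = -10/3, so the B-coordinate is -1/3.
[ABP] = ½·(12·(-13/2−(-163/18)) + 2·(-163/18−(-9)) + 6·(-9−(-13/2))) = ½·(92/3 − 1/9 − 15) = 70/9, so the C-coordinate is 7/9.

(5/9, -1/3, 7/9)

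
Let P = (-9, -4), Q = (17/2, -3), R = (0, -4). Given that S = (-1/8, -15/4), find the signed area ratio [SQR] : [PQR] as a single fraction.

1/4

[PQR] = ½·((-9)·(-3−(-4)) + (17/2)·(-4−(-4)) + 0·(-4−(-3))) = ½·(-9 + 0 + 0) = -9/2.
[SQR] = ½·((-1/8)·(-3−(-4)) + (17/2)·(-4−(-15/4)) + 0·(-15/4−(-3))) = ½·(-1/8 − 17/8 + 0) = -9/8, so the ratio is (-9/8)/(-9/2) = 1/4.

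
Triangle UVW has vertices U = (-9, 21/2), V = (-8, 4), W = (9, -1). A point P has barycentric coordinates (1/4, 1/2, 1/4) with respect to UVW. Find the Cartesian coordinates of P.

(-4, 35/8)

P = (1/4)·U + (1/2)·V + (1/4)·W.
x-coordinate: (1/4)·(-9) + (1/2)·(-8) + (1/4)·9 = -4.
y-coordinate: (1/4)·(21/2) + (1/2)·4 + (1/4)·(-1) = 35/8.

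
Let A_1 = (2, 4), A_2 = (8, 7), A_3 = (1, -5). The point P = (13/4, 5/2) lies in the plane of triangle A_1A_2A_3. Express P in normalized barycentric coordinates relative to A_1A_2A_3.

Signed area of the reference triangle: [A_1A_2A_3] = ½·(2·(7−(-5)) + 8·(-5−4) + 1·(4−7)) = ½·(24 − 72 − 3) = -51/2.
[PA_2A_3] = ½·((13/4)·(7−(-5)) + 8·(-5−(5/2)) + 1·(5/2−7)) = ½·(39 − 60 − 9/2) = -51/4, so the A_1-coordinate is (-51/4)/(-51/2) = 1/2.
[A_1PA_3] = ½·(2·(5/2−(-5)) + (13/4)·(-5−4) + 1·(4−(5/2))) = ½·(15 − 117/4 + 3/2) = -51/8, so the A_2-coordinate is 1/4.
[A_1A_2P] = ½·(2·(7−(5/2)) + 8·(5/2−4) + (13/4)·(4−7)) = ½·(9 − 12 − 39/4) = -51/8, so the A_3-coordinate is 1/4.
Check: 1/2 + 1/4 + 1/4 = 1.

(1/2, 1/4, 1/4)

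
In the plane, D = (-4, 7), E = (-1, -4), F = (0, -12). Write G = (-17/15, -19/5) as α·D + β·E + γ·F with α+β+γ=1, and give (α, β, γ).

Signed area of the reference triangle: [DEF] = ½·((-4)·(-4−(-12)) + (-1)·(-12−7) + 0·(7−(-4))) = ½·(-32 + 19 + 0) = -13/2.
[GEF] = ½·((-17/15)·(-4−(-12)) + (-1)·(-12−(-19/5)) + 0·(-19/5−(-4))) = ½·(-136/15 + 41/5 + 0) = -13/30, so the D-coordinate is (-13/30)/(-13/2) = 1/15.
[DGF] = ½·((-4)·(-19/5−(-12)) + (-17/15)·(-12−7) + 0·(7−(-19/5))) = ½·(-164/5 + 323/15 + 0) = -169/30, so the E-coordinate is 13/15.
[DEG] = ½·((-4)·(-4−(-19/5)) + (-1)·(-19/5−7) + (-17/15)·(7−(-4))) = ½·(4/5 + 54/5 − 187/15) = -13/30, so the F-coordinate is 1/15.
Check: 1/15 + 13/15 + 1/15 = 1.

(1/15, 13/15, 1/15)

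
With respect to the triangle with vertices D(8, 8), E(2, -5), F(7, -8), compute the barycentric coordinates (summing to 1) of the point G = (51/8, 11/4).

Signed area of the reference triangle: [DEF] = ½·(8·(-5−(-8)) + 2·(-8−8) + 7·(8−(-5))) = ½·(24 − 32 + 91) = 83/2.
[GEF] = ½·((51/8)·(-5−(-8)) + 2·(-8−(11/4)) + 7·(11/4−(-5))) = ½·(153/8 − 43/2 + 217/4) = 415/16, so the D-coordinate is (415/16)/(83/2) = 5/8.
[DGF] = ½·(8·(11/4−(-8)) + (51/8)·(-8−8) + 7·(8−(11/4))) = ½·(86 − 102 + 147/4) = 83/8, so the E-coordinate is 1/4.
[DEG] = ½·(8·(-5−(11/4)) + 2·(11/4−8) + (51/8)·(8−(-5))) = ½·(-62 − 21/2 + 663/8) = 83/16, so the F-coordinate is 1/8.

(5/8, 1/4, 1/8)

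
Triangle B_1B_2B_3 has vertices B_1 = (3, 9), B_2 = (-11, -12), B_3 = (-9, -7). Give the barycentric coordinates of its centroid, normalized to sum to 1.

The centroid is the average of the vertices, so each weight is 1/3.

(1/3, 1/3, 1/3)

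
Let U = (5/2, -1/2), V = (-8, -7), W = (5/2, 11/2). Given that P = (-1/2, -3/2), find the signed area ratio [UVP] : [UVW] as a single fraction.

[UVW] = ½·((5/2)·(-7−(11/2)) + (-8)·(11/2−(-1/2)) + (5/2)·(-1/2−(-7))) = ½·(-125/4 − 48 + 65/4) = -63/2.
[UVP] = ½·((5/2)·(-7−(-3/2)) + (-8)·(-3/2−(-1/2)) + (-1/2)·(-1/2−(-7))) = ½·(-55/4 + 8 − 13/4) = -9/2, so the ratio is (-9/2)/(-63/2) = 1/7.

1/7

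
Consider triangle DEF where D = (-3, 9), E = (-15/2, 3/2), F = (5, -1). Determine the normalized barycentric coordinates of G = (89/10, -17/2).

(-4/5, 1/5, 8/5)

Signed area of the reference triangle: [DEF] = ½·((-3)·(3/2−(-1)) + (-15/2)·(-1−9) + 5·(9−(3/2))) = ½·(-15/2 + 75 + 75/2) = 105/2.
[GEF] = ½·((89/10)·(3/2−(-1)) + (-15/2)·(-1−(-17/2)) + 5·(-17/2−(3/2))) = ½·(89/4 − 225/4 − 50) = -42, so the D-coordinate is (-42)/(105/2) = -4/5.
[DGF] = ½·((-3)·(-17/2−(-1)) + (89/10)·(-1−9) + 5·(9−(-17/2))) = ½·(45/2 − 89 + 175/2) = 21/2, so the E-coordinate is 1/5.
[DEG] = ½·((-3)·(3/2−(-17/2)) + (-15/2)·(-17/2−9) + (89/10)·(9−(3/2))) = ½·(-30 + 525/4 + 267/4) = 84, so the F-coordinate is 8/5.
Check: -4/5 + 1/5 + 8/5 = 1.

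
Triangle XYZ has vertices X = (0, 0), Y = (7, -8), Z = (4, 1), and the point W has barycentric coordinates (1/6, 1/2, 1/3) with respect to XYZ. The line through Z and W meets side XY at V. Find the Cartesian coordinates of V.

(21/4, -6)

Line ZW meets XY where the Z-coordinate vanishes; zeroing W's Z-weight and renormalizing leaves X, Y-weights 1/6 : 1/2 → (1/4, 3/4).
So V = (1/4)·X + (3/4)·Y = (21/4, -6).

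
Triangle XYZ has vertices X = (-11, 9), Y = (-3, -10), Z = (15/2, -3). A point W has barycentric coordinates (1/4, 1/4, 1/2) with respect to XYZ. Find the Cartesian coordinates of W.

(1/4, -7/4)

W = (1/4)·X + (1/4)·Y + (1/2)·Z.
x-coordinate: (1/4)·(-11) + (1/4)·(-3) + (1/2)·(15/2) = 1/4.
y-coordinate: (1/4)·9 + (1/4)·(-10) + (1/2)·(-3) = -7/4.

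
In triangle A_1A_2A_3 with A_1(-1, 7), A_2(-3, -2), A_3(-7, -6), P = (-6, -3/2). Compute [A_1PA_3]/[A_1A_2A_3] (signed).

-1/2

[A_1A_2A_3] = ½·((-1)·(-2−(-6)) + (-3)·(-6−7) + (-7)·(7−(-2))) = ½·(-4 + 39 − 63) = -14.
[A_1PA_3] = ½·((-1)·(-3/2−(-6)) + (-6)·(-6−7) + (-7)·(7−(-3/2))) = ½·(-9/2 + 78 − 119/2) = 7, so the ratio is 7/(-14) = -1/2.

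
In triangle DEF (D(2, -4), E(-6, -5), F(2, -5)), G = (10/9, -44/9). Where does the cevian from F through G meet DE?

Barycentric coordinates of G with respect to DEF: (1/9, 1/9, 7/9).
On side DE the F-coordinate is zero; dropping G's F-weight 7/9 and renormalizing the remaining 1/9 : 1/9 gives weights 1/2, 1/2 on D, E.
H = (1/2)·(2, -4) + (1/2)·(-6, -5) = (-2, -9/2).

(-2, -9/2)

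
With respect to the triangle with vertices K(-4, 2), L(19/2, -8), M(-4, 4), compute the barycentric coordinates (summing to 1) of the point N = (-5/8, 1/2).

Signed area of the reference triangle: [KLM] = ½·((-4)·(-8−4) + (19/2)·(4−2) + (-4)·(2−(-8))) = ½·(48 + 19 − 40) = 27/2.
[NLM] = ½·((-5/8)·(-8−4) + (19/2)·(4−(1/2)) + (-4)·(1/2−(-8))) = ½·(15/2 + 133/4 − 34) = 27/8, so the K-coordinate is (27/8)/(27/2) = 1/4.
[KNM] = ½·((-4)·(1/2−4) + (-5/8)·(4−2) + (-4)·(2−(1/2))) = ½·(14 − 5/4 − 6) = 27/8, so the L-coordinate is 1/4.
[KLN] = ½·((-4)·(-8−(1/2)) + (19/2)·(1/2−2) + (-5/8)·(2−(-8))) = ½·(34 − 57/4 − 25/4) = 27/4, so the M-coordinate is 1/2.

(1/4, 1/4, 1/2)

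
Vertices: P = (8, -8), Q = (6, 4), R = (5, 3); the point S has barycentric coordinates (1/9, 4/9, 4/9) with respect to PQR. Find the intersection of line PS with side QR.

(11/2, 7/2)

Line PS meets QR where the P-coordinate vanishes; zeroing S's P-weight and renormalizing leaves Q, R-weights 4/9 : 4/9 → (1/2, 1/2).
So T = (1/2)·Q + (1/2)·R = (11/2, 7/2).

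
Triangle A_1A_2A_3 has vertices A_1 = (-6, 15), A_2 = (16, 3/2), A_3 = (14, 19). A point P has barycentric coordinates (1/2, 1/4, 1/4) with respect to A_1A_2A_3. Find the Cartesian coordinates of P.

(9/2, 101/8)

P = (1/2)·A_1 + (1/4)·A_2 + (1/4)·A_3.
x-coordinate: (1/2)·(-6) + (1/4)·16 + (1/4)·14 = 9/2.
y-coordinate: (1/2)·15 + (1/4)·(3/2) + (1/4)·19 = 101/8.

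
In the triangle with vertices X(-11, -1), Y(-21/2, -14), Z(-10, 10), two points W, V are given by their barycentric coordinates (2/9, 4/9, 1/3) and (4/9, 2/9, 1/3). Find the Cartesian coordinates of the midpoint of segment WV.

(-21/2, -5/3)

Barycentric coordinates of the midpoint are the average: (1/3, 1/3, 1/3).
Converting: (1/3)·X + (1/3)·Y + (1/3)·Z = (-21/2, -5/3).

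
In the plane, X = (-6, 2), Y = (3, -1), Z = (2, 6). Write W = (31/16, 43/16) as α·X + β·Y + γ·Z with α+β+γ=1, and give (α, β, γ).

Signed area of the reference triangle: [XYZ] = ½·((-6)·(-1−6) + 3·(6−2) + 2·(2−(-1))) = ½·(42 + 12 + 6) = 30.
[WYZ] = ½·((31/16)·(-1−6) + 3·(6−(43/16)) + 2·(43/16−(-1))) = ½·(-217/16 + 159/16 + 59/8) = 15/8, so the X-coordinate is (15/8)/30 = 1/16.
[XWZ] = ½·((-6)·(43/16−6) + (31/16)·(6−2) + 2·(2−(43/16))) = ½·(159/8 + 31/4 − 11/8) = 105/8, so the Y-coordinate is 7/16.
[XYW] = ½·((-6)·(-1−(43/16)) + 3·(43/16−2) + (31/16)·(2−(-1))) = ½·(177/8 + 33/16 + 93/16) = 15, so the Z-coordinate is 1/2.
Check: 1/16 + 7/16 + 1/2 = 1.

(1/16, 7/16, 1/2)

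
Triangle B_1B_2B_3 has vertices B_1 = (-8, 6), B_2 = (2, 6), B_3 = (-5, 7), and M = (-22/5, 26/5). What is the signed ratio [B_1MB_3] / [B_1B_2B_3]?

3/5

[B_1B_2B_3] = ½·((-8)·(6−7) + 2·(7−6) + (-5)·(6−6)) = ½·(8 + 2 + 0) = 5.
[B_1MB_3] = ½·((-8)·(26/5−7) + (-22/5)·(7−6) + (-5)·(6−(26/5))) = ½·(72/5 − 22/5 − 4) = 3, so the ratio is 3/5 = 3/5.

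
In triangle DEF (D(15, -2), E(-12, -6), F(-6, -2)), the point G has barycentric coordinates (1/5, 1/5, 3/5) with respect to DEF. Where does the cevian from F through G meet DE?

Line FG meets DE where the F-coordinate vanishes; zeroing G's F-weight and renormalizing leaves D, E-weights 1/5 : 1/5 → (1/2, 1/2).
So H = (1/2)·D + (1/2)·E = (3/2, -4).

(3/2, -4)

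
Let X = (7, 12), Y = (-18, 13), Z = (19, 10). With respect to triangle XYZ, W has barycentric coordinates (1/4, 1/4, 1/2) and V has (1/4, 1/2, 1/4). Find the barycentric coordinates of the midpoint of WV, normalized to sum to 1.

Since both coordinate triples sum to 1, the midpoint's barycentrics are the componentwise average.
(1/4+1/4)/2 = 1/4; similarly 3/8 and 3/8.

(1/4, 3/8, 3/8)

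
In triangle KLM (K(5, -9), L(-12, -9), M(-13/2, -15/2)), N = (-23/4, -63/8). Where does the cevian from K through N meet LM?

Barycentric coordinates of N with respect to KLM: (1/8, 1/8, 3/4).
On side LM the K-coordinate is zero; dropping N's K-weight 1/8 and renormalizing the remaining 1/8 : 3/4 gives weights 1/7, 6/7 on L, M.
J = (1/7)·(-12, -9) + (6/7)·(-13/2, -15/2) = (-51/7, -54/7).

(-51/7, -54/7)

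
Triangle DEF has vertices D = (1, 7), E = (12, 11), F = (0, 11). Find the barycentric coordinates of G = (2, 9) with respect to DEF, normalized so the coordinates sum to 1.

(1/2, 1/8, 3/8)

Signed area of the reference triangle: [DEF] = ½·(1·(11−11) + 12·(11−7) + 0·(7−11)) = ½·(0 + 48 + 0) = 24.
[GEF] = ½·(2·(11−11) + 12·(11−9) + 0·(9−11)) = ½·(0 + 24 + 0) = 12, so the D-coordinate is 12/24 = 1/2.
[DGF] = ½·(1·(9−11) + 2·(11−7) + 0·(7−9)) = ½·(-2 + 8 + 0) = 3, so the E-coordinate is 1/8.
[DEG] = ½·(1·(11−9) + 12·(9−7) + 2·(7−11)) = ½·(2 + 24 − 8) = 9, so the F-coordinate is 3/8.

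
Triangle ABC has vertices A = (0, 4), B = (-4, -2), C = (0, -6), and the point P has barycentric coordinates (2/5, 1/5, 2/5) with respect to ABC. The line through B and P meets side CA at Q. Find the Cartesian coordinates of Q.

Line BP meets CA where the B-coordinate vanishes; zeroing P's B-weight and renormalizing leaves C, A-weights 2/5 : 2/5 → (1/2, 1/2).
So Q = (1/2)·C + (1/2)·A = (0, -1).

(0, -1)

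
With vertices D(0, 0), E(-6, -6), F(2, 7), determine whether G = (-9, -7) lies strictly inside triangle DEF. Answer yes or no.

no

Barycentric coordinates of G: (-31/30, 49/30, 2/5).
The three coordinates are negative, positive, positive; a point is interior exactly when all three are positive.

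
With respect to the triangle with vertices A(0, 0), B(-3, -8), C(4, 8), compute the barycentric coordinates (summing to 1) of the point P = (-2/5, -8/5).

(2/5, 2/5, 1/5)

Signed area of the reference triangle: [ABC] = ½·(0·(-8−8) + (-3)·(8−0) + 4·(0−(-8))) = ½·(0 − 24 + 32) = 4.
[PBC] = ½·((-2/5)·(-8−8) + (-3)·(8−(-8/5)) + 4·(-8/5−(-8))) = ½·(32/5 − 144/5 + 128/5) = 8/5, so the A-coordinate is (8/5)/4 = 2/5.
[APC] = ½·(0·(-8/5−8) + (-2/5)·(8−0) + 4·(0−(-8/5))) = ½·(0 − 16/5 + 32/5) = 8/5, so the B-coordinate is 2/5.
[ABP] = ½·(0·(-8−(-8/5)) + (-3)·(-8/5−0) + (-2/5)·(0−(-8))) = ½·(0 + 24/5 − 16/5) = 4/5, so the C-coordinate is 1/5.
Check: 2/5 + 2/5 + 1/5 = 1.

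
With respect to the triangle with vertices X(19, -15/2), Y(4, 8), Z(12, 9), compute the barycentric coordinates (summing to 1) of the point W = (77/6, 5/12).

(1/2, 1/3, 1/6)

Signed area of the reference triangle: [XYZ] = ½·(19·(8−9) + 4·(9−(-15/2)) + 12·(-15/2−8)) = ½·(-19 + 66 − 186) = -139/2.
[WYZ] = ½·((77/6)·(8−9) + 4·(9−(5/12)) + 12·(5/12−8)) = ½·(-77/6 + 103/3 − 91) = -139/4, so the X-coordinate is (-139/4)/(-139/2) = 1/2.
[XWZ] = ½·(19·(5/12−9) + (77/6)·(9−(-15/2)) + 12·(-15/2−(5/12))) = ½·(-1957/12 + 847/4 − 95) = -139/6, so the Y-coordinate is 1/3.
[XYW] = ½·(19·(8−(5/12)) + 4·(5/12−(-15/2)) + (77/6)·(-15/2−8)) = ½·(1729/12 + 95/3 − 2387/12) = -139/12, so the Z-coordinate is 1/6.
Check: 1/2 + 1/3 + 1/6 = 1.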